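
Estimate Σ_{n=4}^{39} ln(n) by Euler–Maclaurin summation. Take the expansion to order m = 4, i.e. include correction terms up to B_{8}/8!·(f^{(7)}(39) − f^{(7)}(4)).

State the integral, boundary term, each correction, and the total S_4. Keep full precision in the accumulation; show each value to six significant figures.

Integral: ∫_4^39 ln(x) dx = 102.334.
Boundary: ½(f(4) + f(39)) = ½(1.38629 + 3.66356) = 2.52493.
Running total after boundary: 104.859.
Correction k=1: B_{2}/2! · (f^{(1)}(39) − f^{(1)}(4)) = 1/12 · (0.0256410 − 0.250000) = -0.0186966.
Running total after k=1: 104.840.
Correction k=2: B_{4}/4! · (f^{(3)}(39) − f^{(3)}(4)) = −1/720 · (3.37160e-05 − 0.0312500) = 4.33559e-05.
Running total after k=2: 104.840.
Correction k=3: B_{6}/6! · (f^{(5)}(39) − f^{(5)}(4)) = 1/30240 · (2.66004e-07 − 0.0234375) = -7.75041e-07.
Running total after k=3: 104.840.
Correction k=4: B_{8}/8! · (f^{(7)}(39) − f^{(7)}(4)) = −1/1209600 · (5.24663e-09 − 0.0439453) = 3.63304e-08.

S_4 ≈ 104.840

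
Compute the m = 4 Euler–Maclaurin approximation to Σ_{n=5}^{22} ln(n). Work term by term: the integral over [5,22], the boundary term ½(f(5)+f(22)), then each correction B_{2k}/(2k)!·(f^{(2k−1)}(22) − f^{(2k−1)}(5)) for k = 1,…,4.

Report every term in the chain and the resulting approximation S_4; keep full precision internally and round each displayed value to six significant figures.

Integral: ∫_5^22 ln(x) dx = 42.9557.
Boundary: ½(f(5) + f(22)) = ½(1.60944 + 3.09104) = 2.35024.
So far: 45.3060.
k=1: B_{2}/(2)! × [f^{(1)}(22) − f^{(1)}(5)] = 1/12 × (0.0454545 − 0.200000) = -0.0128788.
Running total after k=1: 45.2931.
k=2: B_{4}/(4)! × [f^{(3)}(22) − f^{(3)}(5)] = −1/720 × (0.000187829 − 0.0160000) = 2.19613e-05.
Running total after k=2: 45.2931.
k=3: B_{6}/(6)! × [f^{(5)}(22) − f^{(5)}(5)] = 1/30240 × (4.65691e-06 − 0.00768000) = -2.53814e-07.
Running total after k=3: 45.2931.
k=4: B_{8}/(8)! × [f^{(7)}(22) − f^{(7)}(5)] = −1/1209600 × (2.88651e-07 − 0.00921600) = 7.61881e-09.

S_4 ≈ 45.2931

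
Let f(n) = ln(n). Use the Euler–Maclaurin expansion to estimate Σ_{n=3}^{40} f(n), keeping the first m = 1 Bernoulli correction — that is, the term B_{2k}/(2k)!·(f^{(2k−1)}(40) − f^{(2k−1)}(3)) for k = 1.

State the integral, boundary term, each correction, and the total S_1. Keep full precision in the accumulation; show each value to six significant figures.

S_1 ≈ 109.627

∫_3^40 ln(x) dx evaluates to 107.259.
Boundary: ½(f(3) + f(40)) = ½(1.09861 + 3.68888) = 2.39375.
Running total after boundary: 109.653.
Correction k=1: B_{2}/2! · (f^{(1)}(40) − f^{(1)}(3)) = 1/12 · (0.0250000 − 0.333333) = -0.0256944.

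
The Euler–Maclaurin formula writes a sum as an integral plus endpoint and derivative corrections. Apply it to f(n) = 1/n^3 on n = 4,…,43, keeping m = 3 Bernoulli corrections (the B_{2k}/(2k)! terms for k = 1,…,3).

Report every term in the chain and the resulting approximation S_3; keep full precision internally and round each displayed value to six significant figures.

S_3 ≈ 0.0397558

Integral: ∫_4^43 1/x^3 dx = 0.0309796.
½[f(4) + f(43)] = ½[0.0156250 + 1.25775e-05] = 0.00781879.
Running total after boundary: 0.0387984.
Correction k=1: B_{2}/2! · (f^{(1)}(43) − f^{(1)}(4)) = 1/12 · (-8.77501e-07 − (-0.0117188)) = 0.000976489.
After k=1: 0.0397749.
Correction k=2: B_{4}/4! · (f^{(3)}(43) − f^{(3)}(4)) = −1/720 · (-9.49162e-09 − (-0.0146484)) = -2.03450e-05.
After k=2: 0.0397545.
Correction k=3: B_{6}/6! · (f^{(5)}(43) − f^{(5)}(4)) = 1/30240 · (-2.15602e-10 − (-0.0384521)) = 1.27157e-06.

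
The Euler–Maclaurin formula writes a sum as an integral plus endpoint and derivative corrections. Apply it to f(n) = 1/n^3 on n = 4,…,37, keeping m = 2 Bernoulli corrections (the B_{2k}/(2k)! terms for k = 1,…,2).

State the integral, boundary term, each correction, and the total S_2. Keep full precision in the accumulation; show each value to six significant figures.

S_2 ≈ 0.0396632

Integral: ∫_4^37 1/x^3 dx = 0.0308848.
½[f(4) + f(37)] = ½[0.0156250 + 1.97422e-05] = 0.00782237.
Running total after boundary: 0.0387071.
Correction k=1: B_{2}/2! · (f^{(1)}(37) − f^{(1)}(4)) = 1/12 · (-1.60072e-06 − (-0.0117188)) = 0.000976429.
After k=1: 0.0396836.
Correction k=2: B_{4}/4! · (f^{(3)}(37) − f^{(3)}(4)) = −1/720 · (-2.33852e-08 − (-0.0146484)) = -2.03450e-05.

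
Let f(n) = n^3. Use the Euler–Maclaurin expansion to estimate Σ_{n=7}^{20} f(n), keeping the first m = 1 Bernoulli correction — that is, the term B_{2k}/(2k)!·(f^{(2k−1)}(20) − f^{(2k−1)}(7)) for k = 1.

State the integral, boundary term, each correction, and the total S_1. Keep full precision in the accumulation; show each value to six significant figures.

∫_7^20 x^3 dx evaluates to 39399.8.
Endpoint term: (f(7) + f(20))/2 = (343.000 + 8000.00)/2 = 4171.50.
Integral + boundary = 43571.2.
Order-1 term: 1/12 · (1200.00 − 147.000) = 87.7500.

S_1 ≈ 43659.0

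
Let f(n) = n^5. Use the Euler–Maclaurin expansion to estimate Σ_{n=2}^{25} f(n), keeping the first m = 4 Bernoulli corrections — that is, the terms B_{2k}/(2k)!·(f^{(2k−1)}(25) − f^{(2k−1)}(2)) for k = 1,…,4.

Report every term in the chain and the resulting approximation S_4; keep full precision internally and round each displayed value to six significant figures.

S_4 ≈ 4.57356e+07

The integral term ∫_2^25 x^5 dx = 4.06901e+07.
Endpoint term: (f(2) + f(25))/2 = (32.0000 + 9.76562e+06)/2 = 4.88283e+06.
Running total after boundary: 4.55729e+07.
k=1: B_{2}/(2)! × [f^{(1)}(25) − f^{(1)}(2)] = 1/12 × (1.95312e+06 − 80.0000) = 162754.
Partial sum through k=1: 4.57357e+07.
k=2: B_{4}/(4)! × [f^{(3)}(25) − f^{(3)}(2)] = −1/720 × (37500.0 − 240.000) = -51.7500.
Partial sum through k=2: 4.57356e+07.
k=3: B_{6}/(6)! × [f^{(5)}(25) − f^{(5)}(2)] = 1/30240 × (120.000 − 120.000) = 0.00000.
Partial sum through k=3: 4.57356e+07.
k=4: B_{8}/(8)! × [f^{(7)}(25) − f^{(7)}(2)] = −1/1209600 × (0.00000 − 0.00000) = 0.00000.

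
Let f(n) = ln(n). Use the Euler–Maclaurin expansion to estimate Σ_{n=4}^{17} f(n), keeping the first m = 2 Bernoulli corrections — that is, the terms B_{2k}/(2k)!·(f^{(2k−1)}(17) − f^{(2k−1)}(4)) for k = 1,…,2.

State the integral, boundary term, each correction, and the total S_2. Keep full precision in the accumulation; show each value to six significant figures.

∫_4^17 ln(x) dx evaluates to 29.6194.
Endpoint term: (f(4) + f(17))/2 = (1.38629 + 2.83321)/2 = 2.10975.
Running total after boundary: 31.7292.
Order-1 term: 1/12 · (0.0588235 − 0.250000) = -0.0159314.
Partial sum through k=1: 31.7133.
Order-2 term: −1/720 · (0.000407083 − 0.0312500) = 4.28374e-05.

S_2 ≈ 31.7133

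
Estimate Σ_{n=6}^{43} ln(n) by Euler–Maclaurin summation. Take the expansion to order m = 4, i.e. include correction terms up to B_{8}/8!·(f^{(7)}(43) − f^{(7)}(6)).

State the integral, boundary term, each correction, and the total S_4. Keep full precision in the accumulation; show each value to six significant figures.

S_4 ≈ 116.746

Integral: ∫_6^43 ln(x) dx = 113.981.
Endpoint term: (f(6) + f(43))/2 = (1.79176 + 3.76120)/2 = 2.77648.
So far: 116.758.
Correction k=1: B_{2}/2! · (f^{(1)}(43) − f^{(1)}(6)) = 1/12 · (0.0232558 − 0.166667) = -0.0119509.
After k=1: 116.746.
Correction k=2: B_{4}/4! · (f^{(3)}(43) − f^{(3)}(6)) = −1/720 · (2.51550e-05 − 0.00925926) = 1.28251e-05.
After k=2: 116.746.
Correction k=3: B_{6}/6! · (f^{(5)}(43) − f^{(5)}(6)) = 1/30240 · (1.63256e-07 − 0.00308642) = -1.02059e-07.
After k=3: 116.746.
Correction k=4: B_{8}/8! · (f^{(7)}(43) − f^{(7)}(6)) = −1/1209600 · (2.64883e-09 − 0.00257202) = 2.12633e-09.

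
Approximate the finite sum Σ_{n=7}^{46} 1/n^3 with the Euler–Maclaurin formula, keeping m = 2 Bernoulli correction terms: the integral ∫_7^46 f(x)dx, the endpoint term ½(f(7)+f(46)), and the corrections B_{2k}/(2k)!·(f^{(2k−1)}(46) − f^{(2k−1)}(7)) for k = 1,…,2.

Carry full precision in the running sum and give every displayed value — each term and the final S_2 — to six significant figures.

S_2 ≈ 0.0115340

The integral term ∫_7^46 1/x^3 dx = 0.00996779.
Boundary: ½(f(7) + f(46)) = ½(0.00291545 + 1.02737e-05) = 0.00146286.
So far: 0.0114306.
Correction k=1: B_{2}/2! · (f^{(1)}(46) − f^{(1)}(7)) = 1/12 · (-6.70023e-07 − (-0.00124948)) = 0.000104067.
After k=1: 0.0115347.
Correction k=2: B_{4}/4! · (f^{(3)}(46) − f^{(3)}(7)) = −1/720 · (-6.33292e-09 − (-0.000509992)) = -7.08313e-07.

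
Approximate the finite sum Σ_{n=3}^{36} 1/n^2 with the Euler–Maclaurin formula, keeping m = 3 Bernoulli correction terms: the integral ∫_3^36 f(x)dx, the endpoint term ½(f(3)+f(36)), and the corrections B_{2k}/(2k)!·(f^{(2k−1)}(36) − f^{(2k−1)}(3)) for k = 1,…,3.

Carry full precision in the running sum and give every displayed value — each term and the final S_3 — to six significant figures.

S_3 ≈ 0.367540

The integral term ∫_3^36 1/x^2 dx = 0.305556.
½[f(3) + f(36)] = ½[0.111111 + 0.000771605] = 0.0559414.
So far: 0.361497.
k=1: B_{2}/(2)! × [f^{(1)}(36) − f^{(1)}(3)] = 1/12 × (-4.28669e-05 − (-0.0740741)) = 0.00616927.
After k=1: 0.367666.
k=2: B_{4}/(4)! × [f^{(3)}(36) − f^{(3)}(3)] = −1/720 × (-3.96916e-07 − (-0.0987654)) = -0.000137174.
After k=2: 0.367529.
k=3: B_{6}/(6)! × [f^{(5)}(36) − f^{(5)}(3)] = 1/30240 × (-9.18787e-09 − (-0.329218)) = 1.08868e-05.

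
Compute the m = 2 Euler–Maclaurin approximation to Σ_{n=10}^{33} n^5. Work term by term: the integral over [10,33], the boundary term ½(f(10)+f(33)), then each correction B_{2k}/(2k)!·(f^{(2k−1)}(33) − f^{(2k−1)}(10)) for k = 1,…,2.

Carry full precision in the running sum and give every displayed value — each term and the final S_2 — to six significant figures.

S_2 ≈ 2.35186e+08

∫_10^33 x^5 dx evaluates to 2.15078e+08.
½[f(10) + f(33)] = ½[100000 + 3.91354e+07] = 1.96177e+07.
Integral + boundary = 2.34696e+08.
Correction k=1: B_{2}/2! · (f^{(1)}(33) − f^{(1)}(10)) = 1/12 · (5.92960e+06 − 50000.0) = 489967.
Running total after k=1: 2.35186e+08.
Correction k=2: B_{4}/4! · (f^{(3)}(33) − f^{(3)}(10)) = −1/720 · (65340.0 − 6000.00) = -82.4167.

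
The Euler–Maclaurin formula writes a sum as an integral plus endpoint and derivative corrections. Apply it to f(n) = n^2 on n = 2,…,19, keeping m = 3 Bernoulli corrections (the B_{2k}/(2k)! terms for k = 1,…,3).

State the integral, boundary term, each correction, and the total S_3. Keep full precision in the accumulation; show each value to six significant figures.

S_3 ≈ 2469.00

Integral: ∫_2^19 x^2 dx = 2283.67.
½[f(2) + f(19)] = ½[4.00000 + 361.000] = 182.500.
Running total after boundary: 2466.17.
k=1: B_{2}/(2)! × [f^{(1)}(19) − f^{(1)}(2)] = 1/12 × (38.0000 − 4.00000) = 2.83333.
Partial sum through k=1: 2469.00.
k=2: B_{4}/(4)! × [f^{(3)}(19) − f^{(3)}(2)] = −1/720 × (0.00000 − 0.00000) = 0.00000.
Partial sum through k=2: 2469.00.
k=3: B_{6}/(6)! × [f^{(5)}(19) − f^{(5)}(2)] = 1/30240 × (0.00000 − 0.00000) = 0.00000.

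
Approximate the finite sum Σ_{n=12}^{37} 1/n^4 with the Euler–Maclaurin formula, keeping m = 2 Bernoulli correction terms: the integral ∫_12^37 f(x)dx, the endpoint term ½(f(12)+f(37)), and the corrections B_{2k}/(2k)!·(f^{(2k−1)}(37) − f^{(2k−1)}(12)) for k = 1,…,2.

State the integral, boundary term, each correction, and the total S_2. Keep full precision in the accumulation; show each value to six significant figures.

Integral: ∫_12^37 1/x^4 dx = 0.000186321.
Endpoint term: (f(12) + f(37))/2 = (4.82253e-05 + 5.33572e-07)/2 = 2.43794e-05.
Running total after boundary: 0.000210700.
Correction k=1: B_{2}/2! · (f^{(1)}(37) − f^{(1)}(12)) = 1/12 · (-5.76835e-08 − (-1.60751e-05)) = 1.33478e-06.
After k=1: 0.000212035.
Correction k=2: B_{4}/4! · (f^{(3)}(37) − f^{(3)}(12)) = −1/720 · (-1.26406e-09 − (-3.34898e-06)) = -4.64961e-09.

S_2 ≈ 0.000212030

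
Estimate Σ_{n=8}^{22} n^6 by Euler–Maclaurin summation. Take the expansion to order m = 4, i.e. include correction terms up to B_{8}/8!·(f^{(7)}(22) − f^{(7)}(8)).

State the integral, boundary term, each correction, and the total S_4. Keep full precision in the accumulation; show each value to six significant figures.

S_4 ≈ 4.15417e+08

The integral term ∫_8^22 x^6 dx = 3.56037e+08.
Boundary: ½(f(8) + f(22)) = ½(262144 + 1.13380e+08) = 5.68210e+07.
Running total after boundary: 4.12858e+08.
k=1: B_{2}/(2)! × [f^{(1)}(22) − f^{(1)}(8)] = 1/12 × (3.09218e+07 − 196608) = 2.56043e+06.
Running total after k=1: 4.15419e+08.
k=2: B_{4}/(4)! × [f^{(3)}(22) − f^{(3)}(8)] = −1/720 × (1.27776e+06 − 61440.0) = -1689.33.
Running total after k=2: 4.15417e+08.
k=3: B_{6}/(6)! × [f^{(5)}(22) − f^{(5)}(8)] = 1/30240 × (15840.0 − 5760.00) = 0.333333.
Running total after k=3: 4.15417e+08.
k=4: B_{8}/(8)! × [f^{(7)}(22) − f^{(7)}(8)] = −1/1209600 × (0.00000 − 0.00000) = 0.00000.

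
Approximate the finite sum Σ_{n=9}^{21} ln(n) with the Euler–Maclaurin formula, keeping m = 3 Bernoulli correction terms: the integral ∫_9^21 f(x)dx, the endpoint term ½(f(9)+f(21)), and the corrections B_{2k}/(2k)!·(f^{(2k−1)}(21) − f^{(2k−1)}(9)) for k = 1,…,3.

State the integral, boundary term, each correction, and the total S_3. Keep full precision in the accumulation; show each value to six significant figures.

The integral term ∫_9^21 ln(x) dx = 32.1599.
Boundary: ½(f(9) + f(21)) = ½(2.19722 + 3.04452) = 2.62087.
So far: 34.7808.
k=1: B_{2}/(2)! × [f^{(1)}(21) − f^{(1)}(9)] = 1/12 × (0.0476190 − 0.111111) = -0.00529101.
Partial sum through k=1: 34.7755.
k=2: B_{4}/(4)! × [f^{(3)}(21) − f^{(3)}(9)] = −1/720 × (0.000215959 − 0.00274348) = 3.51045e-06.
Partial sum through k=2: 34.7755.
k=3: B_{6}/(6)! × [f^{(5)}(21) − f^{(5)}(9)] = 1/30240 × (5.87645e-06 − 0.000406442) = -1.32462e-08.

S_3 ≈ 34.7755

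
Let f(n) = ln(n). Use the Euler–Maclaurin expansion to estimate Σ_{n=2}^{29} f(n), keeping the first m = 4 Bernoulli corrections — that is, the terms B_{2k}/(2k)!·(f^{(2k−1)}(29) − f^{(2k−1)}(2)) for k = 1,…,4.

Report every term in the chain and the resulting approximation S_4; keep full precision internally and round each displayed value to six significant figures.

S_4 ≈ 71.2570

∫_2^29 ln(x) dx evaluates to 69.2653.
½[f(2) + f(29)] = ½[0.693147 + 3.36730] = 2.03022.
Integral + boundary = 71.2955.
k=1: B_{2}/(2)! × [f^{(1)}(29) − f^{(1)}(2)] = 1/12 × (0.0344828 − 0.500000) = -0.0387931.
Running total after k=1: 71.2567.
k=2: B_{4}/(4)! × [f^{(3)}(29) − f^{(3)}(2)] = −1/720 × (8.20042e-05 − 0.250000) = 0.000347108.
Running total after k=2: 71.2571.
k=3: B_{6}/(6)! × [f^{(5)}(29) − f^{(5)}(2)] = 1/30240 × (1.17010e-06 − 0.750000) = -2.48015e-05.
Running total after k=3: 71.2570.
k=4: B_{8}/(8)! × [f^{(7)}(29) − f^{(7)}(2)] = −1/1209600 × (4.17394e-08 − 5.62500) = 4.65030e-06.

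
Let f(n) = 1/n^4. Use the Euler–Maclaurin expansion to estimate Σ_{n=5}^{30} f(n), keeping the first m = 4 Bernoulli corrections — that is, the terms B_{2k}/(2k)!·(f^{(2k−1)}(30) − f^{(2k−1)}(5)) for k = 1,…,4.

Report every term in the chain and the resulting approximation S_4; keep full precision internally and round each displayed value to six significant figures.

Integral: ∫_5^30 1/x^4 dx = 0.00265432.
Boundary: ½(f(5) + f(30)) = ½(0.00160000 + 1.23457e-06) = 0.000800617.
Running total after boundary: 0.00345494.
Order-1 term: 1/12 · (-1.64609e-07 − (-0.00128000)) = 0.000106653.
Partial sum through k=1: 0.00356159.
Order-2 term: −1/720 · (-5.48697e-09 − (-0.00153600)) = -2.13333e-06.
Partial sum through k=2: 0.00355946.
Order-3 term: 1/30240 · (-3.41411e-10 − (-0.00344064)) = 1.13778e-07.
Partial sum through k=3: 0.00355957.
Order-4 term: −1/1209600 · (-3.41411e-11 − (-0.0123863)) = -1.02400e-08.

S_4 ≈ 0.00355956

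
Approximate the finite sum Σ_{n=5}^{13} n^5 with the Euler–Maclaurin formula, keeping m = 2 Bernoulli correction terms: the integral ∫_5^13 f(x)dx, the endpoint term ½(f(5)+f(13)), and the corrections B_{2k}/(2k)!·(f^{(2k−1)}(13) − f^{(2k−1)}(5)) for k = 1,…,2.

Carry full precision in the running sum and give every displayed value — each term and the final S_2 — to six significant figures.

The integral term ∫_5^13 x^5 dx = 801864.
½[f(5) + f(13)] = ½[3125.00 + 371293] = 187209.
Integral + boundary = 989073.
k=1: B_{2}/(2)! × [f^{(1)}(13) − f^{(1)}(5)] = 1/12 × (142805 − 3125.00) = 11640.0.
Partial sum through k=1: 1.00071e+06.
k=2: B_{4}/(4)! × [f^{(3)}(13) − f^{(3)}(5)] = −1/720 × (10140.0 − 1500.00) = -12.0000.

S_2 ≈ 1.00070e+06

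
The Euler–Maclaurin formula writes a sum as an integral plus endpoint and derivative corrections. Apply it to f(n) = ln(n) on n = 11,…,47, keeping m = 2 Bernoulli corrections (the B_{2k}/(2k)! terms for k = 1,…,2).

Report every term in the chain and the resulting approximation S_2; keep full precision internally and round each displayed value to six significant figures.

The integral term ∫_11^47 ln(x) dx = 118.580.
Boundary: ½(f(11) + f(47)) = ½(2.39790 + 3.85015) = 3.12402.
So far: 121.704.
Order-1 term: 1/12 · (0.0212766 − 0.0909091) = -0.00580271.
Partial sum through k=1: 121.698.
Order-2 term: −1/720 · (1.92636e-05 − 0.00150263) = 2.06023e-06.

S_2 ≈ 121.698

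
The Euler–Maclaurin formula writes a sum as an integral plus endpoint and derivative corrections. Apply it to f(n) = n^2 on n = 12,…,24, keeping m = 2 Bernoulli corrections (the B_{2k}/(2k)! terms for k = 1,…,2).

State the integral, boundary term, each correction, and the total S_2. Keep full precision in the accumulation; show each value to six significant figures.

S_2 ≈ 4394.00

The integral term ∫_12^24 x^2 dx = 4032.00.
Endpoint term: (f(12) + f(24))/2 = (144.000 + 576.000)/2 = 360.000.
So far: 4392.00.
Order-1 term: 1/12 · (48.0000 − 24.0000) = 2.00000.
After k=1: 4394.00.
Order-2 term: −1/720 · (0.00000 − 0.00000) = 0.00000.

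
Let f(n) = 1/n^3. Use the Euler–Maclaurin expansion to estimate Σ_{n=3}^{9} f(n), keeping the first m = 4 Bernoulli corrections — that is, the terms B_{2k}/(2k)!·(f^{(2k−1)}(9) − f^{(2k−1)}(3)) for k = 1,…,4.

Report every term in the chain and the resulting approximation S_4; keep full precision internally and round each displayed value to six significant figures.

The integral term ∫_3^9 1/x^3 dx = 0.0493827.
Endpoint term: (f(3) + f(9))/2 = (0.0370370 + 0.00137174)/2 = 0.0192044.
Integral + boundary = 0.0685871.
Correction k=1: B_{2}/2! · (f^{(1)}(9) − f^{(1)}(3)) = 1/12 · (-0.000457247 − (-0.0370370)) = 0.00304832.
After k=1: 0.0716354.
Correction k=2: B_{4}/4! · (f^{(3)}(9) − f^{(3)}(3)) = −1/720 · (-0.000112901 − (-0.0823045)) = -0.000114155.
After k=2: 0.0715213.
Correction k=3: B_{6}/6! · (f^{(5)}(9) − f^{(5)}(3)) = 1/30240 · (-5.85410e-05 − (-0.384088)) = 1.26994e-05.
After k=3: 0.0715340.
Correction k=4: B_{8}/8! · (f^{(7)}(9) − f^{(7)}(3)) = −1/1209600 · (-5.20365e-05 − (-3.07270)) = -2.54022e-06.

S_4 ≈ 0.0715314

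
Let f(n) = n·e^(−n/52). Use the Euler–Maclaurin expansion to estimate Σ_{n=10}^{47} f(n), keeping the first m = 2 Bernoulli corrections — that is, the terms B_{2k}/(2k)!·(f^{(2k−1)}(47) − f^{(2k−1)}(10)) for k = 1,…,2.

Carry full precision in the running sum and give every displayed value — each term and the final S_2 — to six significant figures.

∫_10^47 x·e^(−x/52) dx evaluates to 574.985.
Boundary: ½(f(10) + f(47)) = ½(8.25053 + 19.0354) = 13.6430.
So far: 588.628.
Order-1 term: 1/12 · (0.0389432 − 0.666389) = -0.0522871.
Running total after k=1: 588.575.
Order-2 term: −1/720 · (0.000313965 − 0.000856692) = 7.53788e-07.

S_2 ≈ 588.575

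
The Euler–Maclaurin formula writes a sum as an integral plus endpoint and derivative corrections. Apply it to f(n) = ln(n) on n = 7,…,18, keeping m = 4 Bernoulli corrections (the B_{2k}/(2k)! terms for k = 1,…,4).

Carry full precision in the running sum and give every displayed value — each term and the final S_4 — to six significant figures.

S_4 ≈ 29.8162

The integral term ∫_7^18 ln(x) dx = 27.4053.
½[f(7) + f(18)] = ½[1.94591 + 2.89037] = 2.41814.
Running total after boundary: 29.8235.
Correction k=1: B_{2}/2! · (f^{(1)}(18) − f^{(1)}(7)) = 1/12 · (0.0555556 − 0.142857) = -0.00727513.
After k=1: 29.8162.
Correction k=2: B_{4}/4! · (f^{(3)}(18) − f^{(3)}(7)) = −1/720 · (0.000342936 − 0.00583090) = 7.62218e-06.
After k=2: 29.8162.
Correction k=3: B_{6}/6! · (f^{(5)}(18) − f^{(5)}(7)) = 1/30240 · (1.27013e-05 − 0.00142798) = -4.68014e-08.
After k=3: 29.8162.
Correction k=4: B_{8}/8! · (f^{(7)}(18) − f^{(7)}(7)) = −1/1209600 · (1.17605e-06 − 0.000874271) = 7.21805e-10.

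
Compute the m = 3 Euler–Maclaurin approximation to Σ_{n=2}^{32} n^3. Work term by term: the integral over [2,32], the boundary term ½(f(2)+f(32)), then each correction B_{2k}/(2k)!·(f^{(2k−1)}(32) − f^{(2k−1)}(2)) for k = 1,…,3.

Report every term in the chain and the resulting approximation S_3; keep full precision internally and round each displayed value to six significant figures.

Integral: ∫_2^32 x^3 dx = 262140.
Boundary: ½(f(2) + f(32)) = ½(8.00000 + 32768.0) = 16388.0.
So far: 278528.
Order-1 term: 1/12 · (3072.00 − 12.0000) = 255.000.
After k=1: 278783.
Order-2 term: −1/720 · (6.00000 − 6.00000) = 0.00000.
After k=2: 278783.
Order-3 term: 1/30240 · (0.00000 − 0.00000) = 0.00000.

S_3 ≈ 278783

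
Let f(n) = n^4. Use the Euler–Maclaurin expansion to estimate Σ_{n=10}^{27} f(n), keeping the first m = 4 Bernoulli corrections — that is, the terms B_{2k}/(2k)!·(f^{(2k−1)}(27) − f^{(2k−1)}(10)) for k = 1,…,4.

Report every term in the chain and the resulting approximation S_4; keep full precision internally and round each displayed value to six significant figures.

S_4 ≈ 3.12673e+06

Integral: ∫_10^27 x^4 dx = 2.84978e+06.
Boundary: ½(f(10) + f(27)) = ½(10000.0 + 531441) = 270720.
Running total after boundary: 3.12050e+06.
Correction k=1: B_{2}/2! · (f^{(1)}(27) − f^{(1)}(10)) = 1/12 · (78732.0 − 4000.00) = 6227.67.
Partial sum through k=1: 3.12673e+06.
Correction k=2: B_{4}/4! · (f^{(3)}(27) − f^{(3)}(10)) = −1/720 · (648.000 − 240.000) = -0.566667.
Partial sum through k=2: 3.12673e+06.
Correction k=3: B_{6}/6! · (f^{(5)}(27) − f^{(5)}(10)) = 1/30240 · (0.00000 − 0.00000) = 0.00000.
Partial sum through k=3: 3.12673e+06.
Correction k=4: B_{8}/8! · (f^{(7)}(27) − f^{(7)}(10)) = −1/1209600 · (0.00000 − 0.00000) = 0.00000.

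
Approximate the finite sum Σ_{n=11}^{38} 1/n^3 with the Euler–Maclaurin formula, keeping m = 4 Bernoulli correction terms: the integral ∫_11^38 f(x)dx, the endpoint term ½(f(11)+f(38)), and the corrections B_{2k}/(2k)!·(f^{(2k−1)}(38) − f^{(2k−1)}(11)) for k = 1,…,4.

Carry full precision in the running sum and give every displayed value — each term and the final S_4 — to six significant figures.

∫_11^38 1/x^3 dx evaluates to 0.00378597.
½[f(11) + f(38)] = ½[0.000751315 + 1.82242e-05] = 0.000384770.
Running total after boundary: 0.00417074.
Correction k=1: B_{2}/2! · (f^{(1)}(38) − f^{(1)}(11)) = 1/12 · (-1.43876e-06 − (-0.000204904)) = 1.69554e-05.
Running total after k=1: 0.00418770.
Correction k=2: B_{4}/4! · (f^{(3)}(38) − f^{(3)}(11)) = −1/720 · (-1.99274e-08 − (-3.38684e-05)) = -4.70118e-08.
Running total after k=2: 0.00418765.
Correction k=3: B_{6}/6! · (f^{(5)}(38) − f^{(5)}(11)) = 1/30240 · (-5.79605e-10 − (-1.17560e-05)) = 3.88737e-10.
Running total after k=3: 0.00418765.
Correction k=4: B_{8}/8! · (f^{(7)}(38) − f^{(7)}(11)) = −1/1209600 · (-2.88999e-11 − (-6.99530e-06)) = -5.78313e-12.

S_4 ≈ 0.00418765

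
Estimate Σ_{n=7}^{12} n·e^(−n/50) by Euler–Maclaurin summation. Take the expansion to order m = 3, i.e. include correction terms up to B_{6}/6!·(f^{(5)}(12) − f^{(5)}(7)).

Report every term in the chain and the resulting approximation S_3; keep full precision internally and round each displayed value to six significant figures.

Integral: ∫_7^12 x·e^(−x/50) dx = 39.1246.
Boundary: ½(f(7) + f(12)) = ½(6.08551 + 9.43953) = 7.76252.
So far: 46.8871.
Order-1 term: 1/12 · (0.597837 − 0.747648) = -0.0124842.
Running total after k=1: 46.8746.
Order-2 term: −1/720 · (0.000868437 − 0.000994546) = 1.75151e-07.
Running total after k=2: 46.8746.
Order-3 term: 1/30240 · (5.99096e-07 − 6.76013e-07) = -2.54356e-12.

S_3 ≈ 46.8746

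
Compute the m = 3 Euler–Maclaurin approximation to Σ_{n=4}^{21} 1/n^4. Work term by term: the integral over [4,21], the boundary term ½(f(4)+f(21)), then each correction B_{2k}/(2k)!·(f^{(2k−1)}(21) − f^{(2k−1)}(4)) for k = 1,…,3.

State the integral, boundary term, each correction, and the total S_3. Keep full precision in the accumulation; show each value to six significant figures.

S_3 ≈ 0.00744415

The integral term ∫_4^21 1/x^4 dx = 0.00517234.
½[f(4) + f(21)] = ½[0.00390625 + 5.14189e-06] = 0.00195570.
So far: 0.00712804.
k=1: B_{2}/(2)! × [f^{(1)}(21) − f^{(1)}(4)] = 1/12 × (-9.79408e-07 − (-0.00390625)) = 0.000325439.
Running total after k=1: 0.00745348.
k=2: B_{4}/(4)! × [f^{(3)}(21) − f^{(3)}(4)] = −1/720 × (-6.66264e-08 − (-0.00732422)) = -1.01724e-05.
Running total after k=2: 0.00744330.
k=3: B_{6}/(6)! × [f^{(5)}(21) − f^{(5)}(4)] = 1/30240 × (-8.46049e-09 − (-0.0256348)) = 8.47710e-07.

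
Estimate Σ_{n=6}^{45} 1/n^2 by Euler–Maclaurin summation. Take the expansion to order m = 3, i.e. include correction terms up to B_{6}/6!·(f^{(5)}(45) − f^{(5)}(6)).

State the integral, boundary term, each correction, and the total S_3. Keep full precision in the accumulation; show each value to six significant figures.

S_3 ≈ 0.159346

The integral term ∫_6^45 1/x^2 dx = 0.144444.
½[f(6) + f(45)] = ½[0.0277778 + 0.000493827] = 0.0141358.
Running total after boundary: 0.158580.
Order-1 term: 1/12 · (-2.19479e-05 − (-0.00925926)) = 0.000769776.
Running total after k=1: 0.159350.
Order-2 term: −1/720 · (-1.30061e-07 − (-0.00308642)) = -4.28651e-06.
Running total after k=2: 0.159346.
Order-3 term: 1/30240 · (-1.92684e-09 − (-0.00257202)) = 8.50534e-08.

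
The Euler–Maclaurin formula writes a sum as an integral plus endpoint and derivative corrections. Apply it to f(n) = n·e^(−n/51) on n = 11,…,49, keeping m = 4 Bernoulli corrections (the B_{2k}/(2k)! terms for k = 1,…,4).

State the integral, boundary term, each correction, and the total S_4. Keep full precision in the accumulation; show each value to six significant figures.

S_4 ≈ 611.067

Integral: ∫_11^49 x·e^(−x/51) dx = 597.312.
½[f(11) + f(49)] = ½[8.86587 + 18.7470] = 13.8065.
Running total after boundary: 611.118.
Correction k=1: B_{2}/2! · (f^{(1)}(49) − f^{(1)}(11)) = 1/12 · (0.0150036 − 0.632148) = -0.0514287.
Partial sum through k=1: 611.067.
Correction k=2: B_{4}/4! · (f^{(3)}(49) − f^{(3)}(11)) = −1/720 · (0.000299957 − 0.000862793) = 7.81716e-07.
Partial sum through k=2: 611.067.
Correction k=3: B_{6}/6! · (f^{(5)}(49) − f^{(5)}(11)) = 1/30240 · (2.28430e-07 − 5.69990e-07) = -1.12950e-11.
Partial sum through k=3: 611.067.
Correction k=4: B_{8}/8! · (f^{(7)}(49) − f^{(7)}(11)) = −1/1209600 · (1.31310e-10 − 3.10752e-10) = 1.48348e-16.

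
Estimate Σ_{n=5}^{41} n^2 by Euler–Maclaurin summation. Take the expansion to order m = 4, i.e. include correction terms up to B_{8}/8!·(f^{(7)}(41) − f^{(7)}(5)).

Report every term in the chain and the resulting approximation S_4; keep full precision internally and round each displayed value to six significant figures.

S_4 ≈ 23791.0

Integral: ∫_5^41 x^2 dx = 22932.0.
½[f(5) + f(41)] = ½[25.0000 + 1681.00] = 853.000.
Integral + boundary = 23785.0.
Correction k=1: B_{2}/2! · (f^{(1)}(41) − f^{(1)}(5)) = 1/12 · (82.0000 − 10.0000) = 6.00000.
Partial sum through k=1: 23791.0.
Correction k=2: B_{4}/4! · (f^{(3)}(41) − f^{(3)}(5)) = −1/720 · (0.00000 − 0.00000) = 0.00000.
Partial sum through k=2: 23791.0.
Correction k=3: B_{6}/6! · (f^{(5)}(41) − f^{(5)}(5)) = 1/30240 · (0.00000 − 0.00000) = 0.00000.
Partial sum through k=3: 23791.0.
Correction k=4: B_{8}/8! · (f^{(7)}(41) − f^{(7)}(5)) = −1/1209600 · (0.00000 − 0.00000) = 0.00000.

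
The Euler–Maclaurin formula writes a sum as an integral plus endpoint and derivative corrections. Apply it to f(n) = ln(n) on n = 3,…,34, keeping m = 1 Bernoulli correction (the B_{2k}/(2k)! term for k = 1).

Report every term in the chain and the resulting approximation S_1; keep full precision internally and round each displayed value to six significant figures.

S_1 ≈ 87.8876

The integral term ∫_3^34 ln(x) dx = 85.6004.
Endpoint term: (f(3) + f(34))/2 = (1.09861 + 3.52636)/2 = 2.31249.
Running total after boundary: 87.9129.
Order-1 term: 1/12 · (0.0294118 − 0.333333) = -0.0253268.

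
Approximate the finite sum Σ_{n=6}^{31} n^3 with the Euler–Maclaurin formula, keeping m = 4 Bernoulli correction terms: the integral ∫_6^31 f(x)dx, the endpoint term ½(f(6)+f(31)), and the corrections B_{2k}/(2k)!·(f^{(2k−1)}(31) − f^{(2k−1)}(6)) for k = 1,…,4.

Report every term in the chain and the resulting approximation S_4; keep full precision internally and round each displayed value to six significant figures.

S_4 ≈ 245791

Integral: ∫_6^31 x^3 dx = 230556.
½[f(6) + f(31)] = ½[216.000 + 29791.0] = 15003.5.
Integral + boundary = 245560.
Correction k=1: B_{2}/2! · (f^{(1)}(31) − f^{(1)}(6)) = 1/12 · (2883.00 − 108.000) = 231.250.
Running total after k=1: 245791.
Correction k=2: B_{4}/4! · (f^{(3)}(31) − f^{(3)}(6)) = −1/720 · (6.00000 − 6.00000) = 0.00000.
Running total after k=2: 245791.
Correction k=3: B_{6}/6! · (f^{(5)}(31) − f^{(5)}(6)) = 1/30240 · (0.00000 − 0.00000) = 0.00000.
Running total after k=3: 245791.
Correction k=4: B_{8}/8! · (f^{(7)}(31) − f^{(7)}(6)) = −1/1209600 · (0.00000 − 0.00000) = 0.00000.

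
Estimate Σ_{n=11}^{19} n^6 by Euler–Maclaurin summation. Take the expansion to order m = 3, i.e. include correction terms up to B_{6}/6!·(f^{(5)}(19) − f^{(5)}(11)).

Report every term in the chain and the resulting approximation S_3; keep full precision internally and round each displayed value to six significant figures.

The integral term ∫_11^19 x^6 dx = 1.24912e+08.
Boundary: ½(f(11) + f(19)) = ½(1.77156e+06 + 4.70459e+07) = 2.44087e+07.
Integral + boundary = 1.49321e+08.
Order-1 term: 1/12 · (1.48566e+07 − 966306) = 1.15752e+06.
After k=1: 1.50478e+08.
Order-2 term: −1/720 · (823080 − 159720) = -921.333.
After k=2: 1.50477e+08.
Order-3 term: 1/30240 · (13680.0 − 7920.00) = 0.190476.

S_3 ≈ 1.50477e+08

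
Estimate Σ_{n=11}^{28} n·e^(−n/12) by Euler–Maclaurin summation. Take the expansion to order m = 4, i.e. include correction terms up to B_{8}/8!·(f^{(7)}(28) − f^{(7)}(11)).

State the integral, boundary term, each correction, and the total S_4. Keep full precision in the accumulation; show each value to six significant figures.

The integral term ∫_11^28 x·e^(−x/12) dx = 63.8120.
Boundary: ½(f(11) + f(28)) = ½(4.39835 + 2.71522) = 3.55678.
Integral + boundary = 67.3687.
k=1: B_{2}/(2)! × [f^{(1)}(28) − f^{(1)}(11)] = 1/12 × (-0.129296 − 0.0333208) = -0.0135514.
After k=1: 67.3552.
k=2: B_{4}/(4)! × [f^{(3)}(28) − f^{(3)}(11)] = −1/720 × (0.000448944 − 0.00578486) = 7.41100e-06.
After k=2: 67.3552.
k=3: B_{6}/(6)! × [f^{(5)}(28) − f^{(5)}(11)] = 1/30240 × (1.24707e-05 − 7.87384e-05) = -2.19139e-09.
After k=3: 67.3552.
k=4: B_{8}/(8)! × [f^{(7)}(28) − f^{(7)}(11)] = −1/1209600 × (1.51553e-07 − 8.14612e-07) = 5.48164e-13.

S_4 ≈ 67.3552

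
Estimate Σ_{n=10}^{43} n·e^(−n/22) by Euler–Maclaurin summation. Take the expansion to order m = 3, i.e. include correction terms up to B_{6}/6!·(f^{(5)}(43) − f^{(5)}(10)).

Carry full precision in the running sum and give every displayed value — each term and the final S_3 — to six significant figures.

S_3 ≈ 250.504

Integral: ∫_10^43 x·e^(−x/22) dx = 244.325.
½[f(10) + f(43)] = ½[6.34736 + 6.09004] = 6.21870.
Running total after boundary: 250.544.
Order-1 term: 1/12 · (-0.135191 − 0.346220) = -0.0401176.
Running total after k=1: 250.504.
Order-2 term: −1/720 · (0.000305923 − 0.00333821) = 4.21151e-06.
Running total after k=2: 250.504.
Order-3 term: 1/30240 · (1.84125e-06 − 1.23163e-05) = -3.46397e-10.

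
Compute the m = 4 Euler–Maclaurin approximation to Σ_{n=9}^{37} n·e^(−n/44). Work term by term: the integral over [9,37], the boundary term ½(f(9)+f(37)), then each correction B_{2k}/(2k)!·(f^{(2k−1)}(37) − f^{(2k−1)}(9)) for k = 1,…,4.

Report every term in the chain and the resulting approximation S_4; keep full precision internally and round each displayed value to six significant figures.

S_4 ≈ 375.002

The integral term ∫_9^37 x·e^(−x/44) dx = 363.403.
Endpoint term: (f(9) + f(37))/2 = (7.33516 + 15.9588)/2 = 11.6470.
So far: 375.050.
Correction k=1: B_{2}/2! · (f^{(1)}(37) − f^{(1)}(9)) = 1/12 · (0.0686188 − 0.648310) = -0.0483076.
After k=1: 375.002.
Correction k=2: B_{4}/4! · (f^{(3)}(37) − f^{(3)}(9)) = −1/720 · (0.000481020 − 0.00117683) = 9.66404e-07.
After k=2: 375.002.
Correction k=3: B_{6}/6! · (f^{(5)}(37) − f^{(5)}(9)) = 1/30240 · (4.78614e-07 − 1.04276e-06) = -1.86558e-11.
After k=3: 375.002.
Correction k=4: B_{8}/8! · (f^{(7)}(37) − f^{(7)}(9)) = −1/1209600 · (3.66099e-10 − 7.63255e-10) = 3.28337e-16.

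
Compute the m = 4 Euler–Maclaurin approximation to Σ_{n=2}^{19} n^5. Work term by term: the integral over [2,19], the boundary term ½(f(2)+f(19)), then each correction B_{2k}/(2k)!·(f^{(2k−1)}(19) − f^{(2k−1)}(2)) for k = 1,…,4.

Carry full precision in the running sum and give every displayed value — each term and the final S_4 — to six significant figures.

S_4 ≈ 9.13330e+06

The integral term ∫_2^19 x^5 dx = 7.84097e+06.
Endpoint term: (f(2) + f(19))/2 = (32.0000 + 2.47610e+06)/2 = 1.23807e+06.
So far: 9.07904e+06.
Correction k=1: B_{2}/2! · (f^{(1)}(19) − f^{(1)}(2)) = 1/12 · (651605 − 80.0000) = 54293.8.
Running total after k=1: 9.13333e+06.
Correction k=2: B_{4}/4! · (f^{(3)}(19) − f^{(3)}(2)) = −1/720 · (21660.0 − 240.000) = -29.7500.
Running total after k=2: 9.13330e+06.
Correction k=3: B_{6}/6! · (f^{(5)}(19) − f^{(5)}(2)) = 1/30240 · (120.000 − 120.000) = 0.00000.
Running total after k=3: 9.13330e+06.
Correction k=4: B_{8}/8! · (f^{(7)}(19) − f^{(7)}(2)) = −1/1209600 · (0.00000 − 0.00000) = 0.00000.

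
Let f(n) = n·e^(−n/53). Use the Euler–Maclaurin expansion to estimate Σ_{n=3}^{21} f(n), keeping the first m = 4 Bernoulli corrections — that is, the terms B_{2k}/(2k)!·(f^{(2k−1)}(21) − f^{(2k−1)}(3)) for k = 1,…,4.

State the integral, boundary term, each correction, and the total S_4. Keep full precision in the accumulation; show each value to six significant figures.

S_4 ≈ 174.174

∫_3^21 x·e^(−x/53) dx evaluates to 165.732.
Endpoint term: (f(3) + f(21))/2 = (2.83491 + 14.1299)/2 = 8.48242.
So far: 174.214.
Correction k=1: B_{2}/2! · (f^{(1)}(21) − f^{(1)}(3)) = 1/12 · (0.406252 − 0.891480) = -0.0404357.
Partial sum through k=1: 174.174.
Correction k=2: B_{4}/4! · (f^{(3)}(21) − f^{(3)}(3)) = −1/720 · (0.000623695 − 0.000990180) = 5.09007e-07.
Partial sum through k=2: 174.174.
Correction k=3: B_{6}/6! · (f^{(5)}(21) − f^{(5)}(3)) = 1/30240 · (3.92583e-07 − 5.92024e-07) = -6.59527e-12.
Partial sum through k=3: 174.174.
Correction k=4: B_{8}/8! · (f^{(7)}(21) − f^{(7)}(3)) = −1/1209600 · (2.00474e-10 − 2.96029e-10) = 7.89971e-17.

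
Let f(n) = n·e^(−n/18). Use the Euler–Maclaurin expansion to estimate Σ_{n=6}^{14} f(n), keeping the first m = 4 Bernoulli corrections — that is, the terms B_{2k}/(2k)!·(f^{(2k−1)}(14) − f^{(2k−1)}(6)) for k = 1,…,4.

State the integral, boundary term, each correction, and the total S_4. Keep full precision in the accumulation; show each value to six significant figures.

S_4 ≈ 50.2465

∫_6^14 x·e^(−x/18) dx evaluates to 44.9123.
Endpoint term: (f(6) + f(14))/2 = (4.29919 + 6.43196)/2 = 5.36557.
Running total after boundary: 50.2778.
Correction k=1: B_{2}/2! · (f^{(1)}(14) − f^{(1)}(6)) = 1/12 · (0.102095 − 0.477688) = -0.0312994.
Running total after k=1: 50.2465.
Correction k=2: B_{4}/4! · (f^{(3)}(14) − f^{(3)}(6)) = −1/720 · (0.00315107 − 0.00589738) = 3.81432e-06.
Running total after k=2: 50.2465.
Correction k=3: B_{6}/6! · (f^{(5)}(14) − f^{(5)}(6)) = 1/30240 · (1.84785e-05 − 3.18531e-05) = -4.42283e-10.
Running total after k=3: 50.2465.
Correction k=4: B_{8}/8! · (f^{(7)}(14) − f^{(7)}(6)) = −1/1209600 · (8.40477e-08 − 1.40446e-07) = 4.66254e-14.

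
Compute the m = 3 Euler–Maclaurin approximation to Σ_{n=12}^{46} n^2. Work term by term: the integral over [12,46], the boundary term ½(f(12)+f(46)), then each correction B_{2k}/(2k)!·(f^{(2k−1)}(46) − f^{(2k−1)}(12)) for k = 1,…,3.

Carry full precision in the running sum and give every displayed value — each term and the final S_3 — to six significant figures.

Integral: ∫_12^46 x^2 dx = 31869.3.
Boundary: ½(f(12) + f(46)) = ½(144.000 + 2116.00) = 1130.00.
So far: 32999.3.
Correction k=1: B_{2}/2! · (f^{(1)}(46) − f^{(1)}(12)) = 1/12 · (92.0000 − 24.0000) = 5.66667.
Running total after k=1: 33005.0.
Correction k=2: B_{4}/4! · (f^{(3)}(46) − f^{(3)}(12)) = −1/720 · (0.00000 − 0.00000) = 0.00000.
Running total after k=2: 33005.0.
Correction k=3: B_{6}/6! · (f^{(5)}(46) − f^{(5)}(12)) = 1/30240 · (0.00000 − 0.00000) = 0.00000.

S_3 ≈ 33005.0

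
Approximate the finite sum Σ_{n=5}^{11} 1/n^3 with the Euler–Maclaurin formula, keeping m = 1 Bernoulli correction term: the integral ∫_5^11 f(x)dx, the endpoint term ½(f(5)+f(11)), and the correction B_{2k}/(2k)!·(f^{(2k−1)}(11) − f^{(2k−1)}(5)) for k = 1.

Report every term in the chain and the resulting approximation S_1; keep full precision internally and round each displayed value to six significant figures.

∫_5^11 1/x^3 dx evaluates to 0.0158678.
Endpoint term: (f(5) + f(11))/2 = (0.00800000 + 0.000751315)/2 = 0.00437566.
Running total after boundary: 0.0202434.
k=1: B_{2}/(2)! × [f^{(1)}(11) − f^{(1)}(5)] = 1/12 × (-0.000204904 − (-0.00480000)) = 0.000382925.

S_1 ≈ 0.0206264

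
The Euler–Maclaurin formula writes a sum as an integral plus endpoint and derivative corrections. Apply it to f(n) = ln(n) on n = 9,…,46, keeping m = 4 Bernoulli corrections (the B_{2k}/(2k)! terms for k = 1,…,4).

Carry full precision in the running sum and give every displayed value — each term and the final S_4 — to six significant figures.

S_4 ≈ 122.348

Integral: ∫_9^46 ln(x) dx = 119.342.
Endpoint term: (f(9) + f(46))/2 = (2.19722 + 3.82864)/2 = 3.01293.
Integral + boundary = 122.355.
k=1: B_{2}/(2)! × [f^{(1)}(46) − f^{(1)}(9)] = 1/12 × (0.0217391 − 0.111111) = -0.00744767.
After k=1: 122.348.
k=2: B_{4}/(4)! × [f^{(3)}(46) − f^{(3)}(9)] = −1/720 × (2.05474e-05 − 0.00274348) = 3.78186e-06.
After k=2: 122.348.
k=3: B_{6}/(6)! × [f^{(5)}(46) − f^{(5)}(9)] = 1/30240 × (1.16526e-07 − 0.000406442) = -1.34367e-08.
After k=3: 122.348.
k=4: B_{8}/(8)! × [f^{(7)}(46) − f^{(7)}(9)] = −1/1209600 × (1.65207e-09 − 0.000150534) = 1.24448e-10.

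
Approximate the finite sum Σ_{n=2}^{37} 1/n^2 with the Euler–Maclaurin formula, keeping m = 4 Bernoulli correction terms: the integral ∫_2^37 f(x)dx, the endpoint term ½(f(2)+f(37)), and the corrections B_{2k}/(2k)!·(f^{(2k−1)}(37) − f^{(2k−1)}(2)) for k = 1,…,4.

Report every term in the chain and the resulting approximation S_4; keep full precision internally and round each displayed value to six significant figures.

S_4 ≈ 0.618247

∫_2^37 1/x^2 dx evaluates to 0.472973.
Boundary: ½(f(2) + f(37)) = ½(0.250000 + 0.000730460) = 0.125365.
So far: 0.598338.
Correction k=1: B_{2}/2! · (f^{(1)}(37) − f^{(1)}(2)) = 1/12 · (-3.94843e-05 − (-0.250000)) = 0.0208300.
Running total after k=1: 0.619168.
Correction k=2: B_{4}/4! · (f^{(3)}(37) − f^{(3)}(2)) = −1/720 · (-3.46101e-07 − (-0.750000)) = -0.00104167.
Running total after k=2: 0.618127.
Correction k=3: B_{6}/6! · (f^{(5)}(37) − f^{(5)}(2)) = 1/30240 · (-7.58439e-09 − (-5.62500)) = 0.000186012.
Running total after k=3: 0.618313.
Correction k=4: B_{8}/8! · (f^{(7)}(37) − f^{(7)}(2)) = −1/1209600 · (-3.10245e-10 − (-78.7500)) = -6.51042e-05.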